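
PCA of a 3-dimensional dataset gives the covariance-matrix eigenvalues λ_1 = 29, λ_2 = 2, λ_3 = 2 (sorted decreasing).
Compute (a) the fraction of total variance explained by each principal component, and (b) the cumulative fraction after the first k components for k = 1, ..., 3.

Step 1 — total variance = trace(Sigma) = Σ λ_i = 29 + 2 + 2 = 33.

Step 2 — fraction explained by component i = λ_i / Σ λ:
  PC1: 29/33 = 0.8788
  PC2: 2/33 = 0.0606
  PC3: 2/33 = 0.0606

Step 3 — cumulative fraction after k components = (λ_1 + ... + λ_k) / Σ λ:
  k = 1: 29/33 = 0.8788
  k = 2: (29 + 2)/33 = 31/33 = 0.9394
  k = 3: (29 + 2 + 2)/33 = 33/33 = 1

Summary (fraction, with percent):

explained: PC1 0.8788 (87.88%), PC2 0.0606 (6.06%), PC3 0.0606 (6.06%);  cumulative: 0.8788, 0.9394, 1


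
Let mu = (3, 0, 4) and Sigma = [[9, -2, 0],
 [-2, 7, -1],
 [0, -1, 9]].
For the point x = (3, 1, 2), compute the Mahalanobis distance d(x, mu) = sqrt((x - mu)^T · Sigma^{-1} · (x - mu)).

Step 1 — centre the observation: (x - mu) = (0, 1, -2).

Step 2 — invert Sigma (cofactor / det for 3×3, or solve directly):
  Sigma^{-1} = [[0.1188, 0.0345, 0.0038],
 [0.0345, 0.1552, 0.0172],
 [0.0038, 0.0172, 0.113]].

Step 3 — form the quadratic (x - mu)^T · Sigma^{-1} · (x - mu):
  Sigma^{-1} · (x - mu) = (0.0268, 0.1207, -0.2088).
  (x - mu)^T · [Sigma^{-1} · (x - mu)] = (0)·(0.0268) + (1)·(0.1207) + (-2)·(-0.2088) = 0.5383.

Step 4 — take square root: d = √(0.5383) ≈ 0.7337.

d(x, mu) = √(0.5383) ≈ 0.7337


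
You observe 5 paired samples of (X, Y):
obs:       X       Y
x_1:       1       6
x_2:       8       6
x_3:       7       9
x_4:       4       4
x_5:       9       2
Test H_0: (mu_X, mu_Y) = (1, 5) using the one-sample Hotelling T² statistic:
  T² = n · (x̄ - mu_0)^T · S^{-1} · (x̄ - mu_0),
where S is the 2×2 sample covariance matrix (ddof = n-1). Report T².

Step 1 — sample mean vector:
  mean(X) = (1 + 8 + 7 + 4 + 9) / 5 = 29/5 = 5.8
  mean(Y) = (6 + 6 + 9 + 4 + 2) / 5 = 27/5 = 5.4
  x̄ = (5.8, 5.4),  deviation x̄ - mu_0 = (5.8, 5.4) - (1, 5) = (4.8, 0.4).

Step 2 — sample covariance matrix, S[i,j] = (1/(n-1)) · Σ_k (x_{k,i} - mean_i) · (x_{k,j} - mean_j), divisor n-1 = 4:
  S[X,X] = ((-4.8)·(-4.8) + (2.2)·(2.2) + (1.2)·(1.2) + (-1.8)·(-1.8) + (3.2)·(3.2)) / 4 = 42.8/4 = 10.7
  S[X,Y] = ((-4.8)·(0.6) + (2.2)·(0.6) + (1.2)·(3.6) + (-1.8)·(-1.4) + (3.2)·(-3.4)) / 4 = -5.6/4 = -1.4
  S[Y,Y] = ((0.6)·(0.6) + (0.6)·(0.6) + (3.6)·(3.6) + (-1.4)·(-1.4) + (-3.4)·(-3.4)) / 4 = 27.2/4 = 6.8
  S = [[10.7, -1.4],
 [-1.4, 6.8]].

Step 3 — invert S. det(S) = 10.7·6.8 - (-1.4)² = 70.8.
  S^{-1} = (1/det) · [[d, -b], [-b, a]] = [[0.096, 0.0198],
 [0.0198, 0.1511]].

Step 4 — quadratic form (x̄ - mu_0)^T · S^{-1} · (x̄ - mu_0):
  S^{-1} · (x̄ - mu_0) = (0.4689, 0.1554),
  (x̄ - mu_0)^T · [...] = (4.8)·(0.4689) + (0.4)·(0.1554) = 2.313.

Step 5 — scale by n: T² = 5 · 2.313 = 11.565.

T² ≈ 11.565


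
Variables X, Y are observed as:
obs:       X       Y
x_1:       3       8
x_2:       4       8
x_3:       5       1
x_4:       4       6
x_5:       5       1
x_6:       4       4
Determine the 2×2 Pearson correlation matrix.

Step 1 — column means:
  mean(X) = (3 + 4 + 5 + 4 + 5 + 4) / 6 = 25/6 = 4.1667
  mean(Y) = (8 + 8 + 1 + 6 + 1 + 4) / 6 = 28/6 = 4.6667

Step 2 — sample variances and covariances s[i,j] = (1/(n-1)) · Σ_k (x_{k,i} - mean_i) · (x_{k,j} - mean_j), with n-1 = 5:
  s[X,X] = ((-1.1667)·(-1.1667) + (-0.1667)·(-0.1667) + (0.8333)·(0.8333) + (-0.1667)·(-0.1667) + (0.8333)·(0.8333) + (-0.1667)·(-0.1667)) / 5 = 2.8333/5 = 0.5667
  s[X,Y] = ((-1.1667)·(3.3333) + (-0.1667)·(3.3333) + (0.8333)·(-3.6667) + (-0.1667)·(1.3333) + (0.8333)·(-3.6667) + (-0.1667)·(-0.6667)) / 5 = -10.6667/5 = -2.1333
  s[Y,Y] = ((3.3333)·(3.3333) + (3.3333)·(3.3333) + (-3.6667)·(-3.6667) + (1.3333)·(1.3333) + (-3.6667)·(-3.6667) + (-0.6667)·(-0.6667)) / 5 = 51.3333/5 = 10.2667
  Sample standard deviations s_i = √(s[i,i]):
  s(X) = √(0.5667) = 0.7528
  s(Y) = √(10.2667) = 3.2042

Step 3 — r_{ij} = s_{ij} / (s_i · s_j):
  r[X,X] = 1 (diagonal).
  r[X,Y] = -2.1333 / (0.7528 · 3.2042) = -2.1333 / 2.412 = -0.8845
  r[Y,Y] = 1 (diagonal).

R is symmetric with unit diagonal. Assembling:

R = [[1, -0.8845],
 [-0.8845, 1]]


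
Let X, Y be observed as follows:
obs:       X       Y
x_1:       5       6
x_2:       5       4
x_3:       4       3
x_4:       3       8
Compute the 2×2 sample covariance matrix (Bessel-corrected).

Step 1 — column means:
  mean(X) = (5 + 5 + 4 + 3) / 4 = 17/4 = 4.25
  mean(Y) = (6 + 4 + 3 + 8) / 4 = 21/4 = 5.25

Step 2 — sample covariance S[i,j] = (1/(n-1)) · Σ_k (x_{k,i} - mean_i) · (x_{k,j} - mean_j), with n-1 = 3.
  S[X,X] = ((0.75)·(0.75) + (0.75)·(0.75) + (-0.25)·(-0.25) + (-1.25)·(-1.25)) / 3 = 2.75/3 = 0.9167
  S[X,Y] = ((0.75)·(0.75) + (0.75)·(-1.25) + (-0.25)·(-2.25) + (-1.25)·(2.75)) / 3 = -3.25/3 = -1.0833
  S[Y,Y] = ((0.75)·(0.75) + (-1.25)·(-1.25) + (-2.25)·(-2.25) + (2.75)·(2.75)) / 3 = 14.75/3 = 4.9167

S is symmetric (S[j,i] = S[i,j]). Assembling:

S = [[0.9167, -1.0833],
 [-1.0833, 4.9167]]


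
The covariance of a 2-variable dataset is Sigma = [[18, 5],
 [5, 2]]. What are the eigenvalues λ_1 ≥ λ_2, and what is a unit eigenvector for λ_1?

Step 1 — characteristic polynomial of 2×2 Sigma:
  det(Sigma - λI) = λ² - trace · λ + det = 0.
  trace = 18 + 2 = 20, det = 18·2 - (5)² = 11.
Step 2 — discriminant:
  Δ = trace² - 4·det = 400 - 44 = 356.
Step 3 — eigenvalues:
  λ = (trace ± √Δ)/2 = (20 ± 18.868)/2,
  λ_1 = 19.434,  λ_2 = 0.566.

Step 4 — unit eigenvector for λ_1: solve (Sigma - λ_1 I)v = 0. First row:
  (18 - 19.434)·v_x + (5)·v_y = 0, i.e. (-1.434)·v_x + (5)·v_y = 0,
  so v ∝ (b, λ_1 - a) = (5, 1.434) = u.
  ||u|| = √((5)² + (1.434)²) = √(27.0563) ≈ 5.2016,
  v_1 = u/||u|| ≈ (0.9612, 0.2757) (||v_1|| = 1).

λ_1 = 19.434,  λ_2 = 0.566;  v_1 ≈ (0.9612, 0.2757)


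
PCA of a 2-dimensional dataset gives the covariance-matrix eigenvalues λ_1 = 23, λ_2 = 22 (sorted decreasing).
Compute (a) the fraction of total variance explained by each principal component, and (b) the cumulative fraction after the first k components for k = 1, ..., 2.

Step 1 — total variance = trace(Sigma) = Σ λ_i = 23 + 22 = 45.

Step 2 — fraction explained by component i = λ_i / Σ λ:
  PC1: 23/45 = 0.5111
  PC2: 22/45 = 0.4889

Step 3 — cumulative fraction after k components = (λ_1 + ... + λ_k) / Σ λ:
  k = 1: 23/45 = 0.5111
  k = 2: (23 + 22)/45 = 45/45 = 1

Summary (fraction, with percent):

explained: PC1 0.5111 (51.11%), PC2 0.4889 (48.89%);  cumulative: 0.5111, 1


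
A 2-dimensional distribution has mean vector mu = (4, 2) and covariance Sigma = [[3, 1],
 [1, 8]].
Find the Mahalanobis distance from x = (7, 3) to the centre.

Step 1 — centre the observation: (x - mu) = (3, 1).

Step 2 — invert Sigma. det(Sigma) = 3·8 - (1)² = 23.
  Sigma^{-1} = (1/det) · [[d, -b], [-b, a]] = [[0.3478, -0.0435],
 [-0.0435, 0.1304]].

Step 3 — form the quadratic (x - mu)^T · Sigma^{-1} · (x - mu):
  Sigma^{-1} · (x - mu) = (1, 0).
  (x - mu)^T · [Sigma^{-1} · (x - mu)] = (3)·(1) + (1)·(0) = 3.

Step 4 — take square root: d = √(3) ≈ 1.7321.

d(x, mu) = √(3) ≈ 1.7321


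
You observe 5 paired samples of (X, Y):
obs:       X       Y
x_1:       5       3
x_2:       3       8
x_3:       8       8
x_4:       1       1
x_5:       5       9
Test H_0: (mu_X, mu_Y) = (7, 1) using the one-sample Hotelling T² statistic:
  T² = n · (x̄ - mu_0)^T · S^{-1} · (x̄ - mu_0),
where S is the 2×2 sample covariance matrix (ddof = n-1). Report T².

Step 1 — sample mean vector:
  mean(X) = (5 + 3 + 8 + 1 + 5) / 5 = 22/5 = 4.4
  mean(Y) = (3 + 8 + 8 + 1 + 9) / 5 = 29/5 = 5.8
  x̄ = (4.4, 5.8),  deviation x̄ - mu_0 = (4.4, 5.8) - (7, 1) = (-2.6, 4.8).

Step 2 — sample covariance matrix, S[i,j] = (1/(n-1)) · Σ_k (x_{k,i} - mean_i) · (x_{k,j} - mean_j), divisor n-1 = 4:
  S[X,X] = ((0.6)·(0.6) + (-1.4)·(-1.4) + (3.6)·(3.6) + (-3.4)·(-3.4) + (0.6)·(0.6)) / 4 = 27.2/4 = 6.8
  S[X,Y] = ((0.6)·(-2.8) + (-1.4)·(2.2) + (3.6)·(2.2) + (-3.4)·(-4.8) + (0.6)·(3.2)) / 4 = 21.4/4 = 5.35
  S[Y,Y] = ((-2.8)·(-2.8) + (2.2)·(2.2) + (2.2)·(2.2) + (-4.8)·(-4.8) + (3.2)·(3.2)) / 4 = 50.8/4 = 12.7
  S = [[6.8, 5.35],
 [5.35, 12.7]].

Step 3 — invert S. det(S) = 6.8·12.7 - (5.35)² = 57.7375.
  S^{-1} = (1/det) · [[d, -b], [-b, a]] = [[0.22, -0.0927],
 [-0.0927, 0.1178]].

Step 4 — quadratic form (x̄ - mu_0)^T · S^{-1} · (x̄ - mu_0):
  S^{-1} · (x̄ - mu_0) = (-1.0167, 0.8062),
  (x̄ - mu_0)^T · [...] = (-2.6)·(-1.0167) + (4.8)·(0.8062) = 6.5133.

Step 5 — scale by n: T² = 5 · 6.5133 = 32.5664.

T² ≈ 32.5664


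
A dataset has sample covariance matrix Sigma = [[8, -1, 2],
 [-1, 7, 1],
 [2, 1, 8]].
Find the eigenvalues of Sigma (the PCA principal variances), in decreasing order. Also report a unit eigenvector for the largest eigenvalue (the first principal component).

Step 1 — characteristic polynomial p(λ) = det(λI - Sigma) = λ³ - tr·λ² + c_1·λ - det, where tr = trace, c_1 = sum of the principal 2×2 minors, det = det(Sigma):
  tr = 8 + 7 + 8 = 23,
  c_1 = (8·7 - (-1)²) + (8·8 - (2)²) + (7·8 - (1)²) = 55 + 60 + 55 = 170,
  det = 8·(7·8 - (1)²) - (-1)·((-1)·8 - (1)·(2)) + (2)·((-1)·(1) - 7·(2)) = 8·(55) - (-1)·(-10) + (2)·(-15) = 400.
  So p(λ) = λ³ - 23λ² + 170λ - 400.
Step 2 — look for an integer root (rational root theorem: any rational root is an integer divisor of 400). Testing λ = 5:
  p(5) = 125 - 575 + 850 - 400 = 0  ✓
  Dividing out (λ - 5): p(λ) = (λ - 5)(λ² - 18λ + 80).
Step 3 — remaining eigenvalues from the quadratic λ² - 18λ + 80 = 0:
  Δ = 18² - 4·80 = 324 - 320 = 4,  λ = (18 ± √4)/2 = (18 ± 2)/2 = 10 or 8.
  Sorted: λ_1 = 10,  λ_2 = 8,  λ_3 = 5  (check: sum = 23 = tr ✓).

Step 4 — unit eigenvector for λ_1 = 10: v spans the null space of (Sigma - λ_1 I), whose rows are
  r_1 = (-2, -1, 2),  r_2 = (-1, -3, 1),  r_3 = (2, 1, -2).
  v is orthogonal to every row, so take v ∝ r_1 × r_2 = ((-1)·(1) - (2)·(-3), (2)·(-1) - (-2)·(1), (-2)·(-3) - (-1)·(-1)) = (5, 0, 5).
  Rescale (divide by 5): u = (1, 0, 1).
  ||u|| = √((1)² + (0)² + (1)²) = √(2) ≈ 1.4142,  v_1 = u/||u|| ≈ (0.7071, 0, 0.7071) (||v_1|| = 1).

λ_1 = 10,  λ_2 = 8,  λ_3 = 5;  v_1 ≈ (0.7071, 0, 0.7071)


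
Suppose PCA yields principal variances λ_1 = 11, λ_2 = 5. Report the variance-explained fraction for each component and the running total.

Step 1 — total variance = trace(Sigma) = Σ λ_i = 11 + 5 = 16.

Step 2 — fraction explained by component i = λ_i / Σ λ:
  PC1: 11/16 = 0.6875
  PC2: 5/16 = 0.3125

Step 3 — cumulative fraction after k components = (λ_1 + ... + λ_k) / Σ λ:
  k = 1: 11/16 = 0.6875
  k = 2: (11 + 5)/16 = 16/16 = 1

Summary (fraction, with percent):

explained: PC1 0.6875 (68.75%), PC2 0.3125 (31.25%);  cumulative: 0.6875, 1


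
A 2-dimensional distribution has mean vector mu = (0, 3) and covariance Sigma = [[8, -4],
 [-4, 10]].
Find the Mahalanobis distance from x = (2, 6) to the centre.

Step 1 — centre the observation: (x - mu) = (2, 3).

Step 2 — invert Sigma. det(Sigma) = 8·10 - (-4)² = 64.
  Sigma^{-1} = (1/det) · [[d, -b], [-b, a]] = [[0.1562, 0.0625],
 [0.0625, 0.125]].

Step 3 — form the quadratic (x - mu)^T · Sigma^{-1} · (x - mu):
  Sigma^{-1} · (x - mu) = (0.5, 0.5).
  (x - mu)^T · [Sigma^{-1} · (x - mu)] = (2)·(0.5) + (3)·(0.5) = 2.5.

Step 4 — take square root: d = √(2.5) ≈ 1.5811.

d(x, mu) = √(2.5) ≈ 1.5811


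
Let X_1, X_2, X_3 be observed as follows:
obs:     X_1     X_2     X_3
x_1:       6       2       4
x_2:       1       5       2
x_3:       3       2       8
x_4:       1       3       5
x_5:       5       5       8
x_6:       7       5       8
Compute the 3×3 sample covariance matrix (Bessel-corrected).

Step 1 — column means:
  mean(X_1) = (6 + 1 + 3 + 1 + 5 + 7) / 6 = 23/6 = 3.8333
  mean(X_2) = (2 + 5 + 2 + 3 + 5 + 5) / 6 = 22/6 = 3.6667
  mean(X_3) = (4 + 2 + 8 + 5 + 8 + 8) / 6 = 35/6 = 5.8333

Step 2 — sample covariance S[i,j] = (1/(n-1)) · Σ_k (x_{k,i} - mean_i) · (x_{k,j} - mean_j), with n-1 = 5.
  S[X_1,X_1] = ((2.1667)·(2.1667) + (-2.8333)·(-2.8333) + (-0.8333)·(-0.8333) + (-2.8333)·(-2.8333) + (1.1667)·(1.1667) + (3.1667)·(3.1667)) / 5 = 32.8333/5 = 6.5667
  S[X_1,X_2] = ((2.1667)·(-1.6667) + (-2.8333)·(1.3333) + (-0.8333)·(-1.6667) + (-2.8333)·(-0.6667) + (1.1667)·(1.3333) + (3.1667)·(1.3333)) / 5 = 1.6667/5 = 0.3333
  S[X_1,X_3] = ((2.1667)·(-1.8333) + (-2.8333)·(-3.8333) + (-0.8333)·(2.1667) + (-2.8333)·(-0.8333) + (1.1667)·(2.1667) + (3.1667)·(2.1667)) / 5 = 16.8333/5 = 3.3667
  S[X_2,X_2] = ((-1.6667)·(-1.6667) + (1.3333)·(1.3333) + (-1.6667)·(-1.6667) + (-0.6667)·(-0.6667) + (1.3333)·(1.3333) + (1.3333)·(1.3333)) / 5 = 11.3333/5 = 2.2667
  S[X_2,X_3] = ((-1.6667)·(-1.8333) + (1.3333)·(-3.8333) + (-1.6667)·(2.1667) + (-0.6667)·(-0.8333) + (1.3333)·(2.1667) + (1.3333)·(2.1667)) / 5 = 0.6667/5 = 0.1333
  S[X_3,X_3] = ((-1.8333)·(-1.8333) + (-3.8333)·(-3.8333) + (2.1667)·(2.1667) + (-0.8333)·(-0.8333) + (2.1667)·(2.1667) + (2.1667)·(2.1667)) / 5 = 32.8333/5 = 6.5667

S is symmetric (S[j,i] = S[i,j]). Assembling:

S = [[6.5667, 0.3333, 3.3667],
 [0.3333, 2.2667, 0.1333],
 [3.3667, 0.1333, 6.5667]]


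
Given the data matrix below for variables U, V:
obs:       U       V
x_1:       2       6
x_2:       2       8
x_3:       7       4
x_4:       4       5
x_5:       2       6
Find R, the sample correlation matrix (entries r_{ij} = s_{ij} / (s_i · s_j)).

Step 1 — column means:
  mean(U) = (2 + 2 + 7 + 4 + 2) / 5 = 17/5 = 3.4
  mean(V) = (6 + 8 + 4 + 5 + 6) / 5 = 29/5 = 5.8

Step 2 — sample variances and covariances s[i,j] = (1/(n-1)) · Σ_k (x_{k,i} - mean_i) · (x_{k,j} - mean_j), with n-1 = 4:
  s[U,U] = ((-1.4)·(-1.4) + (-1.4)·(-1.4) + (3.6)·(3.6) + (0.6)·(0.6) + (-1.4)·(-1.4)) / 4 = 19.2/4 = 4.8
  s[U,V] = ((-1.4)·(0.2) + (-1.4)·(2.2) + (3.6)·(-1.8) + (0.6)·(-0.8) + (-1.4)·(0.2)) / 4 = -10.6/4 = -2.65
  s[V,V] = ((0.2)·(0.2) + (2.2)·(2.2) + (-1.8)·(-1.8) + (-0.8)·(-0.8) + (0.2)·(0.2)) / 4 = 8.8/4 = 2.2
  Sample standard deviations s_i = √(s[i,i]):
  s(U) = √(4.8) = 2.1909
  s(V) = √(2.2) = 1.4832

Step 3 — r_{ij} = s_{ij} / (s_i · s_j):
  r[U,U] = 1 (diagonal).
  r[U,V] = -2.65 / (2.1909 · 1.4832) = -2.65 / 3.2496 = -0.8155
  r[V,V] = 1 (diagonal).

R is symmetric with unit diagonal. Assembling:

R = [[1, -0.8155],
 [-0.8155, 1]]


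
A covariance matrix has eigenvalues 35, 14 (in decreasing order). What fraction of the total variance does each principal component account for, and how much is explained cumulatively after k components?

Step 1 — total variance = trace(Sigma) = Σ λ_i = 35 + 14 = 49.

Step 2 — fraction explained by component i = λ_i / Σ λ:
  PC1: 35/49 = 0.7143
  PC2: 14/49 = 0.2857

Step 3 — cumulative fraction after k components = (λ_1 + ... + λ_k) / Σ λ:
  k = 1: 35/49 = 0.7143
  k = 2: (35 + 14)/49 = 49/49 = 1

Summary (fraction, with percent):

explained: PC1 0.7143 (71.43%), PC2 0.2857 (28.57%);  cumulative: 0.7143, 1


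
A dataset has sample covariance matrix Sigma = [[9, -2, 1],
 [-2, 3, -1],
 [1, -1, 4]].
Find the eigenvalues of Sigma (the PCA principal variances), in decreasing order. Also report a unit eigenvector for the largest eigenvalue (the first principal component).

Step 1 — characteristic polynomial p(λ) = det(λI - Sigma) = λ³ - tr·λ² + c_1·λ - det, where tr = trace, c_1 = sum of the principal 2×2 minors, det = det(Sigma):
  tr = 9 + 3 + 4 = 16,
  c_1 = (9·3 - (-2)²) + (9·4 - (1)²) + (3·4 - (-1)²) = 23 + 35 + 11 = 69,
  det = 9·(3·4 - (-1)²) - (-2)·((-2)·4 - (-1)·(1)) + (1)·((-2)·(-1) - 3·(1)) = 9·(11) - (-2)·(-7) + (1)·(-1) = 84.
  So p(λ) = λ³ - 16λ² + 69λ - 84.
Step 2 — look for an integer root (rational root theorem: any rational root is an integer divisor of 84). Testing λ = 4:
  p(4) = 64 - 256 + 276 - 84 = 0  ✓
  Dividing out (λ - 4): p(λ) = (λ - 4)(λ² - 12λ + 21).
Step 3 — remaining eigenvalues from the quadratic λ² - 12λ + 21 = 0:
  Δ = 12² - 4·21 = 144 - 84 = 60,  λ = (12 ± √60)/2 = (12 ± 7.746)/2 ≈ 9.873 or 2.127.
  Sorted: λ_1 = 9.873,  λ_2 = 4,  λ_3 = 2.127  (check: sum = 16 = tr ✓).

Step 4 — unit eigenvector for λ_1 ≈ 9.873: v spans the null space of (Sigma - λ_1 I), whose rows are
  r_1 = (-0.873, -2, 1),  r_2 = (-2, -6.873, -1),  r_3 = (1, -1, -5.873).
  v is orthogonal to every row, so take v ∝ r_1 × r_2 = ((-2)·(-1) - (1)·(-6.873), (1)·(-2) - (-0.873)·(-1), (-0.873)·(-6.873) - (-2)·(-2)) ≈ (8.873, -2.873, 2).
  Let u = (8.873, -2.873, 2).
  ||u|| = √((8.873)² + (-2.873)² + (2)²) = √(90.9839) ≈ 9.5385,  v_1 = u/||u|| ≈ (0.9302, -0.3012, 0.2097) (||v_1|| = 1).

λ_1 = 9.873,  λ_2 = 4,  λ_3 = 2.127;  v_1 ≈ (0.9302, -0.3012, 0.2097)


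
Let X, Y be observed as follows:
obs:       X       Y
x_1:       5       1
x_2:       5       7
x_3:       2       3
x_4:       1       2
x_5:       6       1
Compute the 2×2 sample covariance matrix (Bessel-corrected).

Step 1 — column means:
  mean(X) = (5 + 5 + 2 + 1 + 6) / 5 = 19/5 = 3.8
  mean(Y) = (1 + 7 + 3 + 2 + 1) / 5 = 14/5 = 2.8

Step 2 — sample covariance S[i,j] = (1/(n-1)) · Σ_k (x_{k,i} - mean_i) · (x_{k,j} - mean_j), with n-1 = 4.
  S[X,X] = ((1.2)·(1.2) + (1.2)·(1.2) + (-1.8)·(-1.8) + (-2.8)·(-2.8) + (2.2)·(2.2)) / 4 = 18.8/4 = 4.7
  S[X,Y] = ((1.2)·(-1.8) + (1.2)·(4.2) + (-1.8)·(0.2) + (-2.8)·(-0.8) + (2.2)·(-1.8)) / 4 = 0.8/4 = 0.2
  S[Y,Y] = ((-1.8)·(-1.8) + (4.2)·(4.2) + (0.2)·(0.2) + (-0.8)·(-0.8) + (-1.8)·(-1.8)) / 4 = 24.8/4 = 6.2

S is symmetric (S[j,i] = S[i,j]). Assembling:

S = [[4.7, 0.2],
 [0.2, 6.2]]


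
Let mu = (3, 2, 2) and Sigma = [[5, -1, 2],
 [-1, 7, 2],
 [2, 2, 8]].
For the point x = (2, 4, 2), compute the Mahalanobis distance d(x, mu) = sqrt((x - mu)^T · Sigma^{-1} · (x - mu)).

Step 1 — centre the observation: (x - mu) = (-1, 2, 0).

Step 2 — invert Sigma (cofactor / det for 3×3, or solve directly):
  Sigma^{-1} = [[0.2407, 0.0556, -0.0741],
 [0.0556, 0.1667, -0.0556],
 [-0.0741, -0.0556, 0.1574]].

Step 3 — form the quadratic (x - mu)^T · Sigma^{-1} · (x - mu):
  Sigma^{-1} · (x - mu) = (-0.1296, 0.2778, -0.037).
  (x - mu)^T · [Sigma^{-1} · (x - mu)] = (-1)·(-0.1296) + (2)·(0.2778) + (0)·(-0.037) = 0.6852.

Step 4 — take square root: d = √(0.6852) ≈ 0.8278.

d(x, mu) = √(0.6852) ≈ 0.8278


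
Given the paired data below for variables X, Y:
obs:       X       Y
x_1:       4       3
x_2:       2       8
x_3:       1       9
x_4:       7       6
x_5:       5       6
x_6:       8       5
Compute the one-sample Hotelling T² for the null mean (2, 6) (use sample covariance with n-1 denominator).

Step 1 — sample mean vector:
  mean(X) = (4 + 2 + 1 + 7 + 5 + 8) / 6 = 27/6 = 4.5
  mean(Y) = (3 + 8 + 9 + 6 + 6 + 5) / 6 = 37/6 = 6.1667
  x̄ = (4.5, 6.1667),  deviation x̄ - mu_0 = (4.5, 6.1667) - (2, 6) = (2.5, 0.1667).

Step 2 — sample covariance matrix, S[i,j] = (1/(n-1)) · Σ_k (x_{k,i} - mean_i) · (x_{k,j} - mean_j), divisor n-1 = 5:
  S[X,X] = ((-0.5)·(-0.5) + (-2.5)·(-2.5) + (-3.5)·(-3.5) + (2.5)·(2.5) + (0.5)·(0.5) + (3.5)·(3.5)) / 5 = 37.5/5 = 7.5
  S[X,Y] = ((-0.5)·(-3.1667) + (-2.5)·(1.8333) + (-3.5)·(2.8333) + (2.5)·(-0.1667) + (0.5)·(-0.1667) + (3.5)·(-1.1667)) / 5 = -17.5/5 = -3.5
  S[Y,Y] = ((-3.1667)·(-3.1667) + (1.8333)·(1.8333) + (2.8333)·(2.8333) + (-0.1667)·(-0.1667) + (-0.1667)·(-0.1667) + (-1.1667)·(-1.1667)) / 5 = 22.8333/5 = 4.5667
  S = [[7.5, -3.5],
 [-3.5, 4.5667]].

Step 3 — invert S. det(S) = 7.5·4.5667 - (-3.5)² = 22.
  S^{-1} = (1/det) · [[d, -b], [-b, a]] = [[0.2076, 0.1591],
 [0.1591, 0.3409]].

Step 4 — quadratic form (x̄ - mu_0)^T · S^{-1} · (x̄ - mu_0):
  S^{-1} · (x̄ - mu_0) = (0.5455, 0.4545),
  (x̄ - mu_0)^T · [...] = (2.5)·(0.5455) + (0.1667)·(0.4545) = 1.4394.

Step 5 — scale by n: T² = 6 · 1.4394 = 8.6364.

T² ≈ 8.6364


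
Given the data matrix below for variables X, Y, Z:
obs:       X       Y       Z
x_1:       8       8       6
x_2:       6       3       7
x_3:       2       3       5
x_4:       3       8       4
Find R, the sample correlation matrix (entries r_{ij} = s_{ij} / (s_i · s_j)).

Step 1 — column means:
  mean(X) = (8 + 6 + 2 + 3) / 4 = 19/4 = 4.75
  mean(Y) = (8 + 3 + 3 + 8) / 4 = 22/4 = 5.5
  mean(Z) = (6 + 7 + 5 + 4) / 4 = 22/4 = 5.5

Step 2 — sample variances and covariances s[i,j] = (1/(n-1)) · Σ_k (x_{k,i} - mean_i) · (x_{k,j} - mean_j), with n-1 = 3:
  s[X,X] = ((3.25)·(3.25) + (1.25)·(1.25) + (-2.75)·(-2.75) + (-1.75)·(-1.75)) / 3 = 22.75/3 = 7.5833
  s[X,Y] = ((3.25)·(2.5) + (1.25)·(-2.5) + (-2.75)·(-2.5) + (-1.75)·(2.5)) / 3 = 7.5/3 = 2.5
  s[X,Z] = ((3.25)·(0.5) + (1.25)·(1.5) + (-2.75)·(-0.5) + (-1.75)·(-1.5)) / 3 = 7.5/3 = 2.5
  s[Y,Y] = ((2.5)·(2.5) + (-2.5)·(-2.5) + (-2.5)·(-2.5) + (2.5)·(2.5)) / 3 = 25/3 = 8.3333
  s[Y,Z] = ((2.5)·(0.5) + (-2.5)·(1.5) + (-2.5)·(-0.5) + (2.5)·(-1.5)) / 3 = -5/3 = -1.6667
  s[Z,Z] = ((0.5)·(0.5) + (1.5)·(1.5) + (-0.5)·(-0.5) + (-1.5)·(-1.5)) / 3 = 5/3 = 1.6667
  Sample standard deviations s_i = √(s[i,i]):
  s(X) = √(7.5833) = 2.7538
  s(Y) = √(8.3333) = 2.8868
  s(Z) = √(1.6667) = 1.291

Step 3 — r_{ij} = s_{ij} / (s_i · s_j):
  r[X,X] = 1 (diagonal).
  r[X,Y] = 2.5 / (2.7538 · 2.8868) = 2.5 / 7.9495 = 0.3145
  r[X,Z] = 2.5 / (2.7538 · 1.291) = 2.5 / 3.5551 = 0.7032
  r[Y,Y] = 1 (diagonal).
  r[Y,Z] = -1.6667 / (2.8868 · 1.291) = -1.6667 / 3.7268 = -0.4472
  r[Z,Z] = 1 (diagonal).

R is symmetric with unit diagonal. Assembling:

R = [[1, 0.3145, 0.7032],
 [0.3145, 1, -0.4472],
 [0.7032, -0.4472, 1]]


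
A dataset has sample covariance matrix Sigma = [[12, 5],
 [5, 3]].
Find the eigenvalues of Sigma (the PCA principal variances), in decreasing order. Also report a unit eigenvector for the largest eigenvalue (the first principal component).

Step 1 — characteristic polynomial of 2×2 Sigma:
  det(Sigma - λI) = λ² - trace · λ + det = 0.
  trace = 12 + 3 = 15, det = 12·3 - (5)² = 11.
Step 2 — discriminant:
  Δ = trace² - 4·det = 225 - 44 = 181.
Step 3 — eigenvalues:
  λ = (trace ± √Δ)/2 = (15 ± 13.4536)/2,
  λ_1 = 14.2268,  λ_2 = 0.7732.

Step 4 — unit eigenvector for λ_1: solve (Sigma - λ_1 I)v = 0. First row:
  (12 - 14.2268)·v_x + (5)·v_y = 0, i.e. (-2.2268)·v_x + (5)·v_y = 0,
  so v ∝ (b, λ_1 - a) = (5, 2.2268) = u.
  ||u|| = √((5)² + (2.2268)²) = √(29.9587) ≈ 5.4735,
  v_1 = u/||u|| ≈ (0.9135, 0.4068) (||v_1|| = 1).

λ_1 = 14.2268,  λ_2 = 0.7732;  v_1 ≈ (0.9135, 0.4068)


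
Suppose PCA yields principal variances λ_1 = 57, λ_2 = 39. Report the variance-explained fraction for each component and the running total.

Step 1 — total variance = trace(Sigma) = Σ λ_i = 57 + 39 = 96.

Step 2 — fraction explained by component i = λ_i / Σ λ:
  PC1: 57/96 = 0.5938
  PC2: 39/96 = 0.4062

Step 3 — cumulative fraction after k components = (λ_1 + ... + λ_k) / Σ λ:
  k = 1: 57/96 = 0.5938
  k = 2: (57 + 39)/96 = 96/96 = 1

Summary (fraction, with percent):

explained: PC1 0.5938 (59.38%), PC2 0.4062 (40.62%);  cumulative: 0.5938, 1


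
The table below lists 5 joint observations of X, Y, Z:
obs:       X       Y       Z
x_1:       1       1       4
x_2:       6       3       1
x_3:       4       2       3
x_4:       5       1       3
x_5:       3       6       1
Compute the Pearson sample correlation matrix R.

Step 1 — column means:
  mean(X) = (1 + 6 + 4 + 5 + 3) / 5 = 19/5 = 3.8
  mean(Y) = (1 + 3 + 2 + 1 + 6) / 5 = 13/5 = 2.6
  mean(Z) = (4 + 1 + 3 + 3 + 1) / 5 = 12/5 = 2.4

Step 2 — sample variances and covariances s[i,j] = (1/(n-1)) · Σ_k (x_{k,i} - mean_i) · (x_{k,j} - mean_j), with n-1 = 4:
  s[X,X] = ((-2.8)·(-2.8) + (2.2)·(2.2) + (0.2)·(0.2) + (1.2)·(1.2) + (-0.8)·(-0.8)) / 4 = 14.8/4 = 3.7
  s[X,Y] = ((-2.8)·(-1.6) + (2.2)·(0.4) + (0.2)·(-0.6) + (1.2)·(-1.6) + (-0.8)·(3.4)) / 4 = 0.6/4 = 0.15
  s[X,Z] = ((-2.8)·(1.6) + (2.2)·(-1.4) + (0.2)·(0.6) + (1.2)·(0.6) + (-0.8)·(-1.4)) / 4 = -5.6/4 = -1.4
  s[Y,Y] = ((-1.6)·(-1.6) + (0.4)·(0.4) + (-0.6)·(-0.6) + (-1.6)·(-1.6) + (3.4)·(3.4)) / 4 = 17.2/4 = 4.3
  s[Y,Z] = ((-1.6)·(1.6) + (0.4)·(-1.4) + (-0.6)·(0.6) + (-1.6)·(0.6) + (3.4)·(-1.4)) / 4 = -9.2/4 = -2.3
  s[Z,Z] = ((1.6)·(1.6) + (-1.4)·(-1.4) + (0.6)·(0.6) + (0.6)·(0.6) + (-1.4)·(-1.4)) / 4 = 7.2/4 = 1.8
  Sample standard deviations s_i = √(s[i,i]):
  s(X) = √(3.7) = 1.9235
  s(Y) = √(4.3) = 2.0736
  s(Z) = √(1.8) = 1.3416

Step 3 — r_{ij} = s_{ij} / (s_i · s_j):
  r[X,X] = 1 (diagonal).
  r[X,Y] = 0.15 / (1.9235 · 2.0736) = 0.15 / 3.9887 = 0.0376
  r[X,Z] = -1.4 / (1.9235 · 1.3416) = -1.4 / 2.5807 = -0.5425
  r[Y,Y] = 1 (diagonal).
  r[Y,Z] = -2.3 / (2.0736 · 1.3416) = -2.3 / 2.7821 = -0.8267
  r[Z,Z] = 1 (diagonal).

R is symmetric with unit diagonal. Assembling:

R = [[1, 0.0376, -0.5425],
 [0.0376, 1, -0.8267],
 [-0.5425, -0.8267, 1]]


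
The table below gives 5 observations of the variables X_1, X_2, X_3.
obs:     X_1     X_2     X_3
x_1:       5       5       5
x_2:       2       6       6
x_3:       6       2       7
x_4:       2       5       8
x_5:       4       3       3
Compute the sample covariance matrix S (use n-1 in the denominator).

Step 1 — column means:
  mean(X_1) = (5 + 2 + 6 + 2 + 4) / 5 = 19/5 = 3.8
  mean(X_2) = (5 + 6 + 2 + 5 + 3) / 5 = 21/5 = 4.2
  mean(X_3) = (5 + 6 + 7 + 8 + 3) / 5 = 29/5 = 5.8

Step 2 — sample covariance S[i,j] = (1/(n-1)) · Σ_k (x_{k,i} - mean_i) · (x_{k,j} - mean_j), with n-1 = 4.
  S[X_1,X_1] = ((1.2)·(1.2) + (-1.8)·(-1.8) + (2.2)·(2.2) + (-1.8)·(-1.8) + (0.2)·(0.2)) / 4 = 12.8/4 = 3.2
  S[X_1,X_2] = ((1.2)·(0.8) + (-1.8)·(1.8) + (2.2)·(-2.2) + (-1.8)·(0.8) + (0.2)·(-1.2)) / 4 = -8.8/4 = -2.2
  S[X_1,X_3] = ((1.2)·(-0.8) + (-1.8)·(0.2) + (2.2)·(1.2) + (-1.8)·(2.2) + (0.2)·(-2.8)) / 4 = -3.2/4 = -0.8
  S[X_2,X_2] = ((0.8)·(0.8) + (1.8)·(1.8) + (-2.2)·(-2.2) + (0.8)·(0.8) + (-1.2)·(-1.2)) / 4 = 10.8/4 = 2.7
  S[X_2,X_3] = ((0.8)·(-0.8) + (1.8)·(0.2) + (-2.2)·(1.2) + (0.8)·(2.2) + (-1.2)·(-2.8)) / 4 = 2.2/4 = 0.55
  S[X_3,X_3] = ((-0.8)·(-0.8) + (0.2)·(0.2) + (1.2)·(1.2) + (2.2)·(2.2) + (-2.8)·(-2.8)) / 4 = 14.8/4 = 3.7

S is symmetric (S[j,i] = S[i,j]). Assembling:

S = [[3.2, -2.2, -0.8],
 [-2.2, 2.7, 0.55],
 [-0.8, 0.55, 3.7]]


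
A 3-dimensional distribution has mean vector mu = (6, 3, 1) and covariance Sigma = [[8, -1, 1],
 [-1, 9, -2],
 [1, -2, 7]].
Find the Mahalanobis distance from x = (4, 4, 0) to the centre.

Step 1 — centre the observation: (x - mu) = (-2, 1, -1).

Step 2 — invert Sigma (cofactor / det for 3×3, or solve directly):
  Sigma^{-1} = [[0.1283, 0.0109, -0.0152],
 [0.0109, 0.1196, 0.0326],
 [-0.0152, 0.0326, 0.1543]].

Step 3 — form the quadratic (x - mu)^T · Sigma^{-1} · (x - mu):
  Sigma^{-1} · (x - mu) = (-0.2304, 0.0652, -0.0913).
  (x - mu)^T · [Sigma^{-1} · (x - mu)] = (-2)·(-0.2304) + (1)·(0.0652) + (-1)·(-0.0913) = 0.6174.

Step 4 — take square root: d = √(0.6174) ≈ 0.7857.

d(x, mu) = √(0.6174) ≈ 0.7857


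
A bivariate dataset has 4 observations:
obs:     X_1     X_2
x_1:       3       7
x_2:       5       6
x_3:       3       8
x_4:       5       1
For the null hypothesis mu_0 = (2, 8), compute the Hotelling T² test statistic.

Step 1 — sample mean vector:
  mean(X_1) = (3 + 5 + 3 + 5) / 4 = 16/4 = 4
  mean(X_2) = (7 + 6 + 8 + 1) / 4 = 22/4 = 5.5
  x̄ = (4, 5.5),  deviation x̄ - mu_0 = (4, 5.5) - (2, 8) = (2, -2.5).

Step 2 — sample covariance matrix, S[i,j] = (1/(n-1)) · Σ_k (x_{k,i} - mean_i) · (x_{k,j} - mean_j), divisor n-1 = 3:
  S[X_1,X_1] = ((-1)·(-1) + (1)·(1) + (-1)·(-1) + (1)·(1)) / 3 = 4/3 = 1.3333
  S[X_1,X_2] = ((-1)·(1.5) + (1)·(0.5) + (-1)·(2.5) + (1)·(-4.5)) / 3 = -8/3 = -2.6667
  S[X_2,X_2] = ((1.5)·(1.5) + (0.5)·(0.5) + (2.5)·(2.5) + (-4.5)·(-4.5)) / 3 = 29/3 = 9.6667
  S = [[1.3333, -2.6667],
 [-2.6667, 9.6667]].

Step 3 — invert S. det(S) = 1.3333·9.6667 - (-2.6667)² = 5.7778.
  S^{-1} = (1/det) · [[d, -b], [-b, a]] = [[1.6731, 0.4615],
 [0.4615, 0.2308]].

Step 4 — quadratic form (x̄ - mu_0)^T · S^{-1} · (x̄ - mu_0):
  S^{-1} · (x̄ - mu_0) = (2.1923, 0.3462),
  (x̄ - mu_0)^T · [...] = (2)·(2.1923) + (-2.5)·(0.3462) = 3.5192.

Step 5 — scale by n: T² = 4 · 3.5192 = 14.0769.

T² ≈ 14.0769


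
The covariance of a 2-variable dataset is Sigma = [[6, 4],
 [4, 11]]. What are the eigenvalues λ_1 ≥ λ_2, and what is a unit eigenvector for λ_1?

Step 1 — characteristic polynomial of 2×2 Sigma:
  det(Sigma - λI) = λ² - trace · λ + det = 0.
  trace = 6 + 11 = 17, det = 6·11 - (4)² = 50.
Step 2 — discriminant:
  Δ = trace² - 4·det = 289 - 200 = 89.
Step 3 — eigenvalues:
  λ = (trace ± √Δ)/2 = (17 ± 9.434)/2,
  λ_1 = 13.217,  λ_2 = 3.783.

Step 4 — unit eigenvector for λ_1: solve (Sigma - λ_1 I)v = 0. First row:
  (6 - 13.217)·v_x + (4)·v_y = 0, i.e. (-7.217)·v_x + (4)·v_y = 0,
  so v ∝ (b, λ_1 - a) = (4, 7.217) = u.
  ||u|| = √((4)² + (7.217)²) = √(68.085) ≈ 8.2514,
  v_1 = u/||u|| ≈ (0.4848, 0.8746) (||v_1|| = 1).

λ_1 = 13.217,  λ_2 = 3.783;  v_1 ≈ (0.4848, 0.8746)


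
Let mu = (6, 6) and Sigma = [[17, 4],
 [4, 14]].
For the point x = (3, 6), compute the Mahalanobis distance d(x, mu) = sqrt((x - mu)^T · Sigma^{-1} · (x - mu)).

Step 1 — centre the observation: (x - mu) = (-3, 0).

Step 2 — invert Sigma. det(Sigma) = 17·14 - (4)² = 222.
  Sigma^{-1} = (1/det) · [[d, -b], [-b, a]] = [[0.0631, -0.018],
 [-0.018, 0.0766]].

Step 3 — form the quadratic (x - mu)^T · Sigma^{-1} · (x - mu):
  Sigma^{-1} · (x - mu) = (-0.1892, 0.0541).
  (x - mu)^T · [Sigma^{-1} · (x - mu)] = (-3)·(-0.1892) + (0)·(0.0541) = 0.5676.

Step 4 — take square root: d = √(0.5676) ≈ 0.7534.

d(x, mu) = √(0.5676) ≈ 0.7534


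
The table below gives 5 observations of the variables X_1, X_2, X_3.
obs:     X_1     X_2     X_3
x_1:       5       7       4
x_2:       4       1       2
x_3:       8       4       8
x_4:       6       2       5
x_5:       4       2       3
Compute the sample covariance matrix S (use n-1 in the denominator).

Step 1 — column means:
  mean(X_1) = (5 + 4 + 8 + 6 + 4) / 5 = 27/5 = 5.4
  mean(X_2) = (7 + 1 + 4 + 2 + 2) / 5 = 16/5 = 3.2
  mean(X_3) = (4 + 2 + 8 + 5 + 3) / 5 = 22/5 = 4.4

Step 2 — sample covariance S[i,j] = (1/(n-1)) · Σ_k (x_{k,i} - mean_i) · (x_{k,j} - mean_j), with n-1 = 4.
  S[X_1,X_1] = ((-0.4)·(-0.4) + (-1.4)·(-1.4) + (2.6)·(2.6) + (0.6)·(0.6) + (-1.4)·(-1.4)) / 4 = 11.2/4 = 2.8
  S[X_1,X_2] = ((-0.4)·(3.8) + (-1.4)·(-2.2) + (2.6)·(0.8) + (0.6)·(-1.2) + (-1.4)·(-1.2)) / 4 = 4.6/4 = 1.15
  S[X_1,X_3] = ((-0.4)·(-0.4) + (-1.4)·(-2.4) + (2.6)·(3.6) + (0.6)·(0.6) + (-1.4)·(-1.4)) / 4 = 15.2/4 = 3.8
  S[X_2,X_2] = ((3.8)·(3.8) + (-2.2)·(-2.2) + (0.8)·(0.8) + (-1.2)·(-1.2) + (-1.2)·(-1.2)) / 4 = 22.8/4 = 5.7
  S[X_2,X_3] = ((3.8)·(-0.4) + (-2.2)·(-2.4) + (0.8)·(3.6) + (-1.2)·(0.6) + (-1.2)·(-1.4)) / 4 = 7.6/4 = 1.9
  S[X_3,X_3] = ((-0.4)·(-0.4) + (-2.4)·(-2.4) + (3.6)·(3.6) + (0.6)·(0.6) + (-1.4)·(-1.4)) / 4 = 21.2/4 = 5.3

S is symmetric (S[j,i] = S[i,j]). Assembling:

S = [[2.8, 1.15, 3.8],
 [1.15, 5.7, 1.9],
 [3.8, 1.9, 5.3]]


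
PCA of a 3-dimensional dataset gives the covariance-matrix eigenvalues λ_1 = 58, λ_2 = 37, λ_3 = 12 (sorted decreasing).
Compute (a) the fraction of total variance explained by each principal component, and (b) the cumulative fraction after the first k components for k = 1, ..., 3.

Step 1 — total variance = trace(Sigma) = Σ λ_i = 58 + 37 + 12 = 107.

Step 2 — fraction explained by component i = λ_i / Σ λ:
  PC1: 58/107 = 0.5421
  PC2: 37/107 = 0.3458
  PC3: 12/107 = 0.1121

Step 3 — cumulative fraction after k components = (λ_1 + ... + λ_k) / Σ λ:
  k = 1: 58/107 = 0.5421
  k = 2: (58 + 37)/107 = 95/107 = 0.8879
  k = 3: (58 + 37 + 12)/107 = 107/107 = 1

Summary (fraction, with percent):

explained: PC1 0.5421 (54.21%), PC2 0.3458 (34.58%), PC3 0.1121 (11.21%);  cumulative: 0.5421, 0.8879, 1


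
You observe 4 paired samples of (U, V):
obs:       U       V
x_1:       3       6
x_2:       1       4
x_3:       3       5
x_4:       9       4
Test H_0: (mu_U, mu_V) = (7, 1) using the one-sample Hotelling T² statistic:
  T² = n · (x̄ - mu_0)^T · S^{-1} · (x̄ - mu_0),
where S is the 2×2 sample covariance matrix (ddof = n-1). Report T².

Step 1 — sample mean vector:
  mean(U) = (3 + 1 + 3 + 9) / 4 = 16/4 = 4
  mean(V) = (6 + 4 + 5 + 4) / 4 = 19/4 = 4.75
  x̄ = (4, 4.75),  deviation x̄ - mu_0 = (4, 4.75) - (7, 1) = (-3, 3.75).

Step 2 — sample covariance matrix, S[i,j] = (1/(n-1)) · Σ_k (x_{k,i} - mean_i) · (x_{k,j} - mean_j), divisor n-1 = 3:
  S[U,U] = ((-1)·(-1) + (-3)·(-3) + (-1)·(-1) + (5)·(5)) / 3 = 36/3 = 12
  S[U,V] = ((-1)·(1.25) + (-3)·(-0.75) + (-1)·(0.25) + (5)·(-0.75)) / 3 = -3/3 = -1
  S[V,V] = ((1.25)·(1.25) + (-0.75)·(-0.75) + (0.25)·(0.25) + (-0.75)·(-0.75)) / 3 = 2.75/3 = 0.9167
  S = [[12, -1],
 [-1, 0.9167]].

Step 3 — invert S. det(S) = 12·0.9167 - (-1)² = 10.
  S^{-1} = (1/det) · [[d, -b], [-b, a]] = [[0.0917, 0.1],
 [0.1, 1.2]].

Step 4 — quadratic form (x̄ - mu_0)^T · S^{-1} · (x̄ - mu_0):
  S^{-1} · (x̄ - mu_0) = (0.1, 4.2),
  (x̄ - mu_0)^T · [...] = (-3)·(0.1) + (3.75)·(4.2) = 15.45.

Step 5 — scale by n: T² = 4 · 15.45 = 61.8.

T² ≈ 61.8


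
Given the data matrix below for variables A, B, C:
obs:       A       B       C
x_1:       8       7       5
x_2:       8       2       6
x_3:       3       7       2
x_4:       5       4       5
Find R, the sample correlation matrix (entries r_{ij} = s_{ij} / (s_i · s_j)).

Step 1 — column means:
  mean(A) = (8 + 8 + 3 + 5) / 4 = 24/4 = 6
  mean(B) = (7 + 2 + 7 + 4) / 4 = 20/4 = 5
  mean(C) = (5 + 6 + 2 + 5) / 4 = 18/4 = 4.5

Step 2 — sample variances and covariances s[i,j] = (1/(n-1)) · Σ_k (x_{k,i} - mean_i) · (x_{k,j} - mean_j), with n-1 = 3:
  s[A,A] = ((2)·(2) + (2)·(2) + (-3)·(-3) + (-1)·(-1)) / 3 = 18/3 = 6
  s[A,B] = ((2)·(2) + (2)·(-3) + (-3)·(2) + (-1)·(-1)) / 3 = -7/3 = -2.3333
  s[A,C] = ((2)·(0.5) + (2)·(1.5) + (-3)·(-2.5) + (-1)·(0.5)) / 3 = 11/3 = 3.6667
  s[B,B] = ((2)·(2) + (-3)·(-3) + (2)·(2) + (-1)·(-1)) / 3 = 18/3 = 6
  s[B,C] = ((2)·(0.5) + (-3)·(1.5) + (2)·(-2.5) + (-1)·(0.5)) / 3 = -9/3 = -3
  s[C,C] = ((0.5)·(0.5) + (1.5)·(1.5) + (-2.5)·(-2.5) + (0.5)·(0.5)) / 3 = 9/3 = 3
  Sample standard deviations s_i = √(s[i,i]):
  s(A) = √(6) = 2.4495
  s(B) = √(6) = 2.4495
  s(C) = √(3) = 1.7321

Step 3 — r_{ij} = s_{ij} / (s_i · s_j):
  r[A,A] = 1 (diagonal).
  r[A,B] = -2.3333 / (2.4495 · 2.4495) = -2.3333 / 6 = -0.3889
  r[A,C] = 3.6667 / (2.4495 · 1.7321) = 3.6667 / 4.2426 = 0.8642
  r[B,B] = 1 (diagonal).
  r[B,C] = -3 / (2.4495 · 1.7321) = -3 / 4.2426 = -0.7071
  r[C,C] = 1 (diagonal).

R is symmetric with unit diagonal. Assembling:

R = [[1, -0.3889, 0.8642],
 [-0.3889, 1, -0.7071],
 [0.8642, -0.7071, 1]]


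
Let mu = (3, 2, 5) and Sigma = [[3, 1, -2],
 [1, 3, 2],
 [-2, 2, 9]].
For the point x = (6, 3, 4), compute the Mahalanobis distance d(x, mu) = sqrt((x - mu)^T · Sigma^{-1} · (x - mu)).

Step 1 — centre the observation: (x - mu) = (3, 1, -1).

Step 2 — invert Sigma (cofactor / det for 3×3, or solve directly):
  Sigma^{-1} = [[0.575, -0.325, 0.2],
 [-0.325, 0.575, -0.2],
 [0.2, -0.2, 0.2]].

Step 3 — form the quadratic (x - mu)^T · Sigma^{-1} · (x - mu):
  Sigma^{-1} · (x - mu) = (1.2, -0.2, 0.2).
  (x - mu)^T · [Sigma^{-1} · (x - mu)] = (3)·(1.2) + (1)·(-0.2) + (-1)·(0.2) = 3.2.

Step 4 — take square root: d = √(3.2) ≈ 1.7889.

d(x, mu) = √(3.2) ≈ 1.7889


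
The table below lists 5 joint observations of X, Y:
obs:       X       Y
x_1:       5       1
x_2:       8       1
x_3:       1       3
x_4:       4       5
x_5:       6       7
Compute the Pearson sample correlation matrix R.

Step 1 — column means:
  mean(X) = (5 + 8 + 1 + 4 + 6) / 5 = 24/5 = 4.8
  mean(Y) = (1 + 1 + 3 + 5 + 7) / 5 = 17/5 = 3.4

Step 2 — sample variances and covariances s[i,j] = (1/(n-1)) · Σ_k (x_{k,i} - mean_i) · (x_{k,j} - mean_j), with n-1 = 4:
  s[X,X] = ((0.2)·(0.2) + (3.2)·(3.2) + (-3.8)·(-3.8) + (-0.8)·(-0.8) + (1.2)·(1.2)) / 4 = 26.8/4 = 6.7
  s[X,Y] = ((0.2)·(-2.4) + (3.2)·(-2.4) + (-3.8)·(-0.4) + (-0.8)·(1.6) + (1.2)·(3.6)) / 4 = -3.6/4 = -0.9
  s[Y,Y] = ((-2.4)·(-2.4) + (-2.4)·(-2.4) + (-0.4)·(-0.4) + (1.6)·(1.6) + (3.6)·(3.6)) / 4 = 27.2/4 = 6.8
  Sample standard deviations s_i = √(s[i,i]):
  s(X) = √(6.7) = 2.5884
  s(Y) = √(6.8) = 2.6077

Step 3 — r_{ij} = s_{ij} / (s_i · s_j):
  r[X,X] = 1 (diagonal).
  r[X,Y] = -0.9 / (2.5884 · 2.6077) = -0.9 / 6.7498 = -0.1333
  r[Y,Y] = 1 (diagonal).

R is symmetric with unit diagonal. Assembling:

R = [[1, -0.1333],
 [-0.1333, 1]]


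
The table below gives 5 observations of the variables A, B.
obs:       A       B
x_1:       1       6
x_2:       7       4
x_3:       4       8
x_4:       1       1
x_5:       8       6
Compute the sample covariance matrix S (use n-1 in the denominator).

Step 1 — column means:
  mean(A) = (1 + 7 + 4 + 1 + 8) / 5 = 21/5 = 4.2
  mean(B) = (6 + 4 + 8 + 1 + 6) / 5 = 25/5 = 5

Step 2 — sample covariance S[i,j] = (1/(n-1)) · Σ_k (x_{k,i} - mean_i) · (x_{k,j} - mean_j), with n-1 = 4.
  S[A,A] = ((-3.2)·(-3.2) + (2.8)·(2.8) + (-0.2)·(-0.2) + (-3.2)·(-3.2) + (3.8)·(3.8)) / 4 = 42.8/4 = 10.7
  S[A,B] = ((-3.2)·(1) + (2.8)·(-1) + (-0.2)·(3) + (-3.2)·(-4) + (3.8)·(1)) / 4 = 10/4 = 2.5
  S[B,B] = ((1)·(1) + (-1)·(-1) + (3)·(3) + (-4)·(-4) + (1)·(1)) / 4 = 28/4 = 7

S is symmetric (S[j,i] = S[i,j]). Assembling:

S = [[10.7, 2.5],
 [2.5, 7]]


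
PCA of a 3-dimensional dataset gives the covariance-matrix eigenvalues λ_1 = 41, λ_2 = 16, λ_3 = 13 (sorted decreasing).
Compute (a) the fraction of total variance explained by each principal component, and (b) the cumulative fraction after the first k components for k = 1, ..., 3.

Step 1 — total variance = trace(Sigma) = Σ λ_i = 41 + 16 + 13 = 70.

Step 2 — fraction explained by component i = λ_i / Σ λ:
  PC1: 41/70 = 0.5857
  PC2: 16/70 = 0.2286
  PC3: 13/70 = 0.1857

Step 3 — cumulative fraction after k components = (λ_1 + ... + λ_k) / Σ λ:
  k = 1: 41/70 = 0.5857
  k = 2: (41 + 16)/70 = 57/70 = 0.8143
  k = 3: (41 + 16 + 13)/70 = 70/70 = 1

Summary (fraction, with percent):

explained: PC1 0.5857 (58.57%), PC2 0.2286 (22.86%), PC3 0.1857 (18.57%);  cumulative: 0.5857, 0.8143, 1


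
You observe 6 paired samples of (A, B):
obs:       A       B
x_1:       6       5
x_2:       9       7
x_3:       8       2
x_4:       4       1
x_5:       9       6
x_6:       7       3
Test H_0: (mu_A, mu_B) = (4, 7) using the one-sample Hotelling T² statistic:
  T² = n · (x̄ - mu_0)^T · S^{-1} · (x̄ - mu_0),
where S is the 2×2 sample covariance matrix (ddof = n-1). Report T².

Step 1 — sample mean vector:
  mean(A) = (6 + 9 + 8 + 4 + 9 + 7) / 6 = 43/6 = 7.1667
  mean(B) = (5 + 7 + 2 + 1 + 6 + 3) / 6 = 24/6 = 4
  x̄ = (7.1667, 4),  deviation x̄ - mu_0 = (7.1667, 4) - (4, 7) = (3.1667, -3).

Step 2 — sample covariance matrix, S[i,j] = (1/(n-1)) · Σ_k (x_{k,i} - mean_i) · (x_{k,j} - mean_j), divisor n-1 = 5:
  S[A,A] = ((-1.1667)·(-1.1667) + (1.8333)·(1.8333) + (0.8333)·(0.8333) + (-3.1667)·(-3.1667) + (1.8333)·(1.8333) + (-0.1667)·(-0.1667)) / 5 = 18.8333/5 = 3.7667
  S[A,B] = ((-1.1667)·(1) + (1.8333)·(3) + (0.8333)·(-2) + (-3.1667)·(-3) + (1.8333)·(2) + (-0.1667)·(-1)) / 5 = 16/5 = 3.2
  S[B,B] = ((1)·(1) + (3)·(3) + (-2)·(-2) + (-3)·(-3) + (2)·(2) + (-1)·(-1)) / 5 = 28/5 = 5.6
  S = [[3.7667, 3.2],
 [3.2, 5.6]].

Step 3 — invert S. det(S) = 3.7667·5.6 - (3.2)² = 10.8533.
  S^{-1} = (1/det) · [[d, -b], [-b, a]] = [[0.516, -0.2948],
 [-0.2948, 0.3471]].

Step 4 — quadratic form (x̄ - mu_0)^T · S^{-1} · (x̄ - mu_0):
  S^{-1} · (x̄ - mu_0) = (2.5184, -1.9748),
  (x̄ - mu_0)^T · [...] = (3.1667)·(2.5184) + (-3)·(-1.9748) = 13.8995.

Step 5 — scale by n: T² = 6 · 13.8995 = 83.3968.

T² ≈ 83.3968
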